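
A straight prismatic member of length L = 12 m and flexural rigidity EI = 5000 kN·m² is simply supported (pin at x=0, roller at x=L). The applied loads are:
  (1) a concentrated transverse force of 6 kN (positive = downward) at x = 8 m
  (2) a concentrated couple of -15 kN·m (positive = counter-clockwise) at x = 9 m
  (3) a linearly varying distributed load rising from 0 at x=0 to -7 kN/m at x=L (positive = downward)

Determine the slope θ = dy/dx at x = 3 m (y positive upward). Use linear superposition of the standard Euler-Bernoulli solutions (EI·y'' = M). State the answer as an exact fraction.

Load 1 — point force P=6 kN at a=8 m (b=L-a=4):
  θ_1 = -Pb(L²-b²-3x²)/(6LEI)  [x≤a] = -6·4·(12²-4²-3·3²)/(6·12·5000) = -101/15000 rad
Load 2 — applied couple M₀=-15 kN·m at a=9 m (b=L-a=3):
  θ_2 = (M₀x²/(2L)+C₁)/EI  [x≤a] with C₁=M₀(3b²-L²)/(6L)=195/8 = ((-15)·3²/(2·12)+(195/8))/5000 = 3/800 rad
Load 3 — triangular load w₀=-7 kN/m (0→w₀ over full span):
  θ_3 = -w₀(7L⁴-30L²x²+15x⁴)/(360LEI) = -(-7)·(7·12⁴-30·12²·3²+15·3⁴)/(360·12·5000) = 27867/800000 rad
Superposition: θ = Σ θ_i = 76441/2400000 rad ≈ 0.031850 rad

θ(3) = 76441/2400000 rad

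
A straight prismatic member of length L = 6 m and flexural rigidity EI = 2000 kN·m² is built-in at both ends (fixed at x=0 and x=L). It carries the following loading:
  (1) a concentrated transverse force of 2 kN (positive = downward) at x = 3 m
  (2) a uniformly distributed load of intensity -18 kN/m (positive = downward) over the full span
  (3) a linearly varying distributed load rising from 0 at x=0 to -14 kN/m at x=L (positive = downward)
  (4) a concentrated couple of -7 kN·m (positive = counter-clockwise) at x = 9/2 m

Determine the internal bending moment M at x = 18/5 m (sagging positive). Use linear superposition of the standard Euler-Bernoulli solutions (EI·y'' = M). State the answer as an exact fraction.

Load 1 — point force P=2 kN at a=3 m (b=L-a=3):
  M_1 = Pa²(a+3b)(L-x)/L³ - Pa²b/L²  [x>a] = 2·3²·(3+3·3)·(6-(18/5))/6³ - 2·3²·3/6² = 9/10 kN·m
Load 2 — uniform load w=-18 kN/m over full span:
  M_2 = wLx/2 - wL²/12 - wx²/2 = (-18)·6·(18/5)/2 - (-18)·6²/12 - (-18)·(18/5)²/2 = -594/25 kN·m
Load 3 — triangular load w₀=-14 kN/m (0→w₀ over full span):
  M_3 = 3w₀Lx/20 - w₀L²/30 - w₀x³/(6L) = 3·(-14)·6·(18/5)/20 - (-14)·6²/30 - (-14)·(18/5)³/(6·6) = -1302/125 kN·m
Load 4 — applied couple M₀=-7 kN·m at a=9/2 m (b=L-a=3/2):
  M_4 = R_Ax - M_A  [x≤a] with R_A=-21/16, M_A=-35/16 = (-21/16)·(18/5) - (-35/16) = -203/80 kN·m
Superposition: M = Σ M_i = -71627/2000 kN·m ≈ -35.813500 kN·m

M(18/5) = -71627/2000 kN·m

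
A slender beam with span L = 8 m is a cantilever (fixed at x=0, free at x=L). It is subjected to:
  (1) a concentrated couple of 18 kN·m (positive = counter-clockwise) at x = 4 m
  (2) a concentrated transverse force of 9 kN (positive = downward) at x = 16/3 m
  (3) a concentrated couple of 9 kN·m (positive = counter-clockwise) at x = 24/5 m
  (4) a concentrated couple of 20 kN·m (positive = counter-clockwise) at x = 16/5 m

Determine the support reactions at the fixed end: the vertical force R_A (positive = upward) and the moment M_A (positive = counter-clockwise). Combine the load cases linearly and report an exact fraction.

Load 1 — applied couple M₀=18 kN·m at a=4 m (b=L-a=4):
  R_A = 0 kN
  M_A = -M₀ = -18 kN·m
Load 2 — point force P=9 kN at a=16/3 m (b=L-a=8/3):
  R_A = P = 9 kN
  M_A = Pa = 9·(16/3) = 48 kN·m
Load 3 — applied couple M₀=9 kN·m at a=24/5 m (b=L-a=16/5):
  R_A = 0 kN
  M_A = -M₀ = -9 kN·m
Load 4 — applied couple M₀=20 kN·m at a=16/5 m (b=L-a=24/5):
  R_A = 0 kN
  M_A = -M₀ = -20 kN·m
Superposition: R_A = 9 kN, M_A = 1 kN·m

R_A = 9 kN, M_A = 1 kN·m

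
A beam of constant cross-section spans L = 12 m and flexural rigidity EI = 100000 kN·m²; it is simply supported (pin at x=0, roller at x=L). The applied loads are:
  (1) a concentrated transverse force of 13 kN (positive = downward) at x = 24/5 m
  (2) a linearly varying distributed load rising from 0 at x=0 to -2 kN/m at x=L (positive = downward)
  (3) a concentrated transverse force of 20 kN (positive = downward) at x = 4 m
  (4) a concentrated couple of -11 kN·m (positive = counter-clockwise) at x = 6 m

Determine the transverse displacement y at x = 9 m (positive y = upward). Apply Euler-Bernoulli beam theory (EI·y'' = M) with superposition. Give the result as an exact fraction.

y(9) = -2995951/600000000 m

Load 1 — point force P=13 kN at a=24/5 m (b=L-a=36/5):
  y_1 = -Pa(L-x)(2Lx-a²-x²)/(6LEI)  [x>a] = -13·(24/5)·(12-9)·(2·12·9-(24/5)²-9²)/(6·12·100000) = -36387/12500000 m
Load 2 — triangular load w₀=-2 kN/m (0→w₀ over full span):
  y_2 = -w₀x(7L⁴-10L²x²+3x⁴)/(360LEI) = -(-2)·9·(7·12⁴-10·12²·9²+3·9⁴)/(360·12·100000) = 3213/1600000 m
Load 3 — point force P=20 kN at a=4 m (b=L-a=8):
  y_3 = -Pa(L-x)(2Lx-a²-x²)/(6LEI)  [x>a] = -20·4·(12-9)·(2·12·9-4²-9²)/(6·12·100000) = -119/30000 m
Load 4 — applied couple M₀=-11 kN·m at a=6 m (b=L-a=6):
  y_4 = (M₀x³/(6L)-M₀(x-a)²/2+C₁x)/EI  [x>a] with C₁=M₀(3b²-L²)/(6L)=11/2 = ((-11)·9³/(6·12)-(-11)·(9-6)²/2+(11/2)·9)/100000 = -99/800000 m
Superposition: y = Σ y_i = -2995951/600000000 m ≈ -0.004993 m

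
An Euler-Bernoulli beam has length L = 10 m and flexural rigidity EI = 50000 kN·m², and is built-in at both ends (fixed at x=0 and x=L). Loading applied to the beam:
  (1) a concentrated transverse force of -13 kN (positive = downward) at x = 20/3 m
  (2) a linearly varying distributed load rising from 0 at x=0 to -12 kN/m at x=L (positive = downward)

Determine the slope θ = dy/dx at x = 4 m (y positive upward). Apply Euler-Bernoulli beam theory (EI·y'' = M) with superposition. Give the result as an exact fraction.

θ(4) = 227/281250 rad

Load 1 — point force P=-13 kN at a=20/3 m (b=L-a=10/3):
  θ_1 = -Pb²x(2aL-(3a+b)x)/(2L³EI)  [x≤a] = -(-13)·(10/3)²·4·(2·(20/3)·10-(3·(20/3)+(10/3))·4)/(2·10³·50000) = 13/56250 rad
Load 2 — triangular load w₀=-12 kN/m (0→w₀ over full span):
  θ_2 = -w₀(2x(L-x)(L-2x)(x+2L)+x²(L-x)²)/(120LEI) = -(-12)·(2·4·(10-4)·(10-2·4)·(4+2·10)+4²·(10-4)²)/(120·10·50000) = 9/15625 rad
Superposition: θ = Σ θ_i = 227/281250 rad ≈ 0.000807 rad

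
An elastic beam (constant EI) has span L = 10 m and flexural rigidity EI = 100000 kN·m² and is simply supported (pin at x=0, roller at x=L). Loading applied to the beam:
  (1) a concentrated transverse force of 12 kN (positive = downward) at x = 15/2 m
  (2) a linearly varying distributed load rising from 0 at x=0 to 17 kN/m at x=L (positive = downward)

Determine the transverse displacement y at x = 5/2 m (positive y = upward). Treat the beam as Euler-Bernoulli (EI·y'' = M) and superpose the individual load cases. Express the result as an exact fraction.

Load 1 — point force P=12 kN at a=15/2 m (b=L-a=5/2):
  y_1 = -Pbx(L²-b²-x²)/(6LEI)  [x≤a] = -12·(5/2)·(5/2)·(10²-(5/2)²-(5/2)²)/(6·10·100000) = -7/6400 m
Load 2 — triangular load w₀=17 kN/m (0→w₀ over full span):
  y_2 = -w₀x(7L⁴-10L²x²+3x⁴)/(360LEI) = -17·(5/2)·(7·10⁴-10·10²·(5/2)²+3·(5/2)⁴)/(360·10·100000) = -1853/245760 m
Superposition: y = Σ y_i = -10609/1228800 m ≈ -0.008634 m

y(5/2) = -10609/1228800 m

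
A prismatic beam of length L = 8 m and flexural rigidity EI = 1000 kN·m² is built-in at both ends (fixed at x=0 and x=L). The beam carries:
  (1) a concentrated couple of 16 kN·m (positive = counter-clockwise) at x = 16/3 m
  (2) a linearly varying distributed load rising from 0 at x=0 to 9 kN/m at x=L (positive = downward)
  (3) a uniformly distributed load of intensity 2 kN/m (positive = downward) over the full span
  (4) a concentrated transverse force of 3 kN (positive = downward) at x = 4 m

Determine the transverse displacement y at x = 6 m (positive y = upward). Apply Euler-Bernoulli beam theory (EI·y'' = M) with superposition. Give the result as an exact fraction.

Load 1 — applied couple M₀=16 kN·m at a=16/3 m (b=L-a=8/3):
  y_1 = (R_Ax³/6 - M_Ax²/2 - M₀(x-a)²/2)/EI  [x>a] with R_A=8/3, M_A=16/3 = ((8/3)·6³/6 - (16/3)·6²/2 - 16·(6-(16/3))²/2)/1000 = -4/1125 m
Load 2 — triangular load w₀=9 kN/m (0→w₀ over full span):
  y_2 = -w₀x²(L-x)²(x+2L)/(120LEI) = -9·6²·(8-6)²·(6+2·8)/(120·8·1000) = -297/10000 m
Load 3 — uniform load w=2 kN/m over full span:
  y_3 = -wx²(L-x)²/(24EI) = -2·6²·(8-6)²/(24·1000) = -3/250 m
Load 4 — point force P=3 kN at a=4 m (b=L-a=4):
  y_4 = -Pa²(L-x)²(3bL-(3b+a)(L-x))/(6L³EI)  [x>a] = -3·4²·(8-6)²·(3·4·8-(3·4+4)·(8-6))/(6·8³·1000) = -1/250 m
Superposition: y = Σ y_i = -4433/90000 m ≈ -0.049256 m

y(6) = -4433/90000 m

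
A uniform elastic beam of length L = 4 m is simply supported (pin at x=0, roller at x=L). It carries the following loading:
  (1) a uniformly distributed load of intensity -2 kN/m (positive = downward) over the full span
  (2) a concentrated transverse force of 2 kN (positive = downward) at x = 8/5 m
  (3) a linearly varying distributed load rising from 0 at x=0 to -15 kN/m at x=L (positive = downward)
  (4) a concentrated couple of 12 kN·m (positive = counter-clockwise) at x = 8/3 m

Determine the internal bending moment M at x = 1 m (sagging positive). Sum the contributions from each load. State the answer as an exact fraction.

M(1) = -327/40 kN·m

Load 1 — uniform load w=-2 kN/m over full span:
  M_1 = wx(L-x)/2 = (-2)·1·(4-1)/2 = -3 kN·m
Load 2 — point force P=2 kN at a=8/5 m (b=L-a=12/5):
  M_2 = Pbx/L  [x≤a] = 2·(12/5)·1/4 = 6/5 kN·m
Load 3 — triangular load w₀=-15 kN/m (0→w₀ over full span):
  M_3 = w₀Lx/6 - w₀x³/(6L) = (-15)·4·1/6 - (-15)·1³/(6·4) = -75/8 kN·m
Load 4 — applied couple M₀=12 kN·m at a=8/3 m (b=L-a=4/3):
  M_4 = M₀x/L  [x≤a] = 12·1/4 = 3 kN·m
Superposition: M = Σ M_i = -327/40 kN·m ≈ -8.175000 kN·m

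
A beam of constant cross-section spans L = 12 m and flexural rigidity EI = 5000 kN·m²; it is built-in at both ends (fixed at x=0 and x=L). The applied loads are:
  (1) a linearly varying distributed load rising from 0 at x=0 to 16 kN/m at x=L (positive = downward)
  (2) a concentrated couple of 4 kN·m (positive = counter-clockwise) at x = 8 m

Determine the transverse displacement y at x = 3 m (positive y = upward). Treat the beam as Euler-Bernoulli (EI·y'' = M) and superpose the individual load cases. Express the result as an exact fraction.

y(3) = -2227/50000 m

Load 1 — triangular load w₀=16 kN/m (0→w₀ over full span):
  y_1 = -w₀x²(L-x)²(x+2L)/(120LEI) = -16·3²·(12-3)²·(3+2·12)/(120·12·5000) = -2187/50000 m
Load 2 — applied couple M₀=4 kN·m at a=8 m (b=L-a=4):
  y_2 = (R_Ax³/6 - M_Ax²/2)/EI  [x≤a] with R_A=4/9, M_A=4/3 = ((4/9)·3³/6 - (4/3)·3²/2)/5000 = -1/1250 m
Superposition: y = Σ y_i = -2227/50000 m ≈ -0.044540 m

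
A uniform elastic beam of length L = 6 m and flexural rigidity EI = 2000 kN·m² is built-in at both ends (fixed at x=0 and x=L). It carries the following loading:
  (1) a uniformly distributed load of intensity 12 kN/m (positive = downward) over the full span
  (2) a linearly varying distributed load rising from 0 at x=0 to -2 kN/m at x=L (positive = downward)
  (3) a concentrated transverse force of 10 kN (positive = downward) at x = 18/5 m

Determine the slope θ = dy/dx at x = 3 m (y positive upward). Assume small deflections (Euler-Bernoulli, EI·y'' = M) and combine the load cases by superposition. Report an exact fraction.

θ(3) = -243/400000 rad

Load 1 — uniform load w=12 kN/m over full span:
  θ_1 = -wx(L-x)(L-2x)/(12EI) = -12·3·(6-3)·(6-2·3)/(12·2000) = 0 rad
Load 2 — triangular load w₀=-2 kN/m (0→w₀ over full span):
  θ_2 = -w₀(2x(L-x)(L-2x)(x+2L)+x²(L-x)²)/(120LEI) = -(-2)·(2·3·(6-3)·(6-2·3)·(3+2·6)+3²·(6-3)²)/(120·6·2000) = 9/80000 rad
Load 3 — point force P=10 kN at a=18/5 m (b=L-a=12/5):
  θ_3 = -Pb²x(2aL-(3a+b)x)/(2L³EI)  [x≤a] = -10·(12/5)²·3·(2·(18/5)·6-(3·(18/5)+(12/5))·3)/(2·6³·2000) = -9/12500 rad
Superposition: θ = Σ θ_i = -243/400000 rad ≈ -0.000607 rad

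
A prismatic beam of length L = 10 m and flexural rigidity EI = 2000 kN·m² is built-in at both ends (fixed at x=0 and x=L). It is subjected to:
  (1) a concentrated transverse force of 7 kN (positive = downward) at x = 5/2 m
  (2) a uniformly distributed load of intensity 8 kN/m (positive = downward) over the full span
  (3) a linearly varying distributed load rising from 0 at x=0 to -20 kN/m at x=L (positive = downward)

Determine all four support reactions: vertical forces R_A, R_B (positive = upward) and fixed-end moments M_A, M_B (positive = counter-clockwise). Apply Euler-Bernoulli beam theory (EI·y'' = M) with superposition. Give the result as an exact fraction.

Load 1 — point force P=7 kN at a=5/2 m (b=L-a=15/2):
  R_A = Pb²(3a+b)/L³ = 7·(15/2)²·(3·(5/2)+(15/2))/10³ = 189/32 kN
  M_A = Pab²/L² = 7·(5/2)·(15/2)²/10² = 315/32 kN·m
  R_B = Pa²(a+3b)/L³ = 7·(5/2)²·((5/2)+3·(15/2))/10³ = 35/32 kN
  M_B = -Pa²b/L² = -7·(5/2)²·(15/2)/10² = -105/32 kN·m
Load 2 — uniform load w=8 kN/m over full span:
  R_A = wL/2 = 8·10/2 = 40 kN
  M_A = wL²/12 = 8·10²/12 = 200/3 kN·m
  R_B = wL/2 = 8·10/2 = 40 kN
  M_B = -wL²/12 = -8·10²/12 = -200/3 kN·m
Load 3 — triangular load w₀=-20 kN/m (0→w₀ over full span):
  R_A = 3w₀L/20 = 3·(-20)·10/20 = -30 kN
  M_A = w₀L²/30 = (-20)·10²/30 = -200/3 kN·m
  R_B = 7w₀L/20 = 7·(-20)·10/20 = -70 kN
  M_B = -w₀L²/20 = -(-20)·10²/20 = 100 kN·m
Superposition: R_A = 509/32 kN, M_A = 315/32 kN·m, R_B = -925/32 kN, M_B = 2885/96 kN·m

R_A = 509/32 kN, M_A = 315/32 kN·m, R_B = -925/32 kN, M_B = 2885/96 kN·m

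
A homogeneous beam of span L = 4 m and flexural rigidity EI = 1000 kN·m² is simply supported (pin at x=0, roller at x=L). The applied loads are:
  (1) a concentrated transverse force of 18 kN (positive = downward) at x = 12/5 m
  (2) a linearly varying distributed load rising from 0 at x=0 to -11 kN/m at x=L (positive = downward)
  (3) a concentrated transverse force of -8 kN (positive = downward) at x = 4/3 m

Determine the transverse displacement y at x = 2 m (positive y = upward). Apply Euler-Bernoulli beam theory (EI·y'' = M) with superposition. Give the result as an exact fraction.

y(2) = 48233/10125000 m

Load 1 — point force P=18 kN at a=12/5 m (b=L-a=8/5):
  y_1 = -Pbx(L²-b²-x²)/(6LEI)  [x≤a] = -18·(8/5)·2·(4²-(8/5)²-2²)/(6·4·1000) = -354/15625 m
Load 2 — triangular load w₀=-11 kN/m (0→w₀ over full span):
  y_2 = -w₀x(7L⁴-10L²x²+3x⁴)/(360LEI) = -(-11)·2·(7·4⁴-10·4²·2²+3·2⁴)/(360·4·1000) = 11/600 m
Load 3 — point force P=-8 kN at a=4/3 m (b=L-a=8/3):
  y_3 = -Pa(L-x)(2Lx-a²-x²)/(6LEI)  [x>a] = -(-8)·(4/3)·(4-2)·(2·4·2-(4/3)²-2²)/(6·4·1000) = 92/10125 m
Superposition: y = Σ y_i = 48233/10125000 m ≈ 0.004764 m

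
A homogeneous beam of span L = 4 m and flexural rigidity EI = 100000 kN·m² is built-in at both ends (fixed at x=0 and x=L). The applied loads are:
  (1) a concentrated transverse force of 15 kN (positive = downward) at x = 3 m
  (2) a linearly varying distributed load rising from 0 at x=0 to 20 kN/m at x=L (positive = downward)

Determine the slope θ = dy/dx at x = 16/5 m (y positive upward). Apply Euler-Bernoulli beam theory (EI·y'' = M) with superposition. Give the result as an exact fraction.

θ(16/5) = 6121/75000000 rad

Load 1 — point force P=15 kN at a=3 m (b=L-a=1):
  θ_1 = Pa²(L-x)(2bL-(3b+a)(L-x))/(2L³EI)  [x>a] = 15·3²·(4-(16/5))·(2·1·4-(3·1+3)·(4-(16/5)))/(2·4³·100000) = 27/1000000 rad
Load 2 — triangular load w₀=20 kN/m (0→w₀ over full span):
  θ_2 = -w₀(2x(L-x)(L-2x)(x+2L)+x²(L-x)²)/(120LEI) = -20·(2·(16/5)·(4-(16/5))·(4-2·(16/5))·((16/5)+2·4)+(16/5)²·(4-(16/5))²)/(120·4·100000) = 64/1171875 rad
Superposition: θ = Σ θ_i = 6121/75000000 rad ≈ 0.000082 rad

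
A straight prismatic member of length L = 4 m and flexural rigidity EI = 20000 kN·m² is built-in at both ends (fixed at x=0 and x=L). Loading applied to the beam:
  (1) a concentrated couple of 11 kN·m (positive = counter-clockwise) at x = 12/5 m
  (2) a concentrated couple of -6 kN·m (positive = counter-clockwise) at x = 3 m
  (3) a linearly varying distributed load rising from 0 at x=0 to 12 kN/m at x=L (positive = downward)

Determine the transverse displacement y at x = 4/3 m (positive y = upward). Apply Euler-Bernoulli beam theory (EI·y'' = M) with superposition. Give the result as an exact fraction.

y(4/3) = -21349/121500000 m

Load 1 — applied couple M₀=11 kN·m at a=12/5 m (b=L-a=8/5):
  y_1 = (R_Ax³/6 - M_Ax²/2)/EI  [x≤a] with R_A=99/25, M_A=88/25 = ((99/25)·(4/3)³/6 - (88/25)·(4/3)²/2)/20000 = -11/140625 m
Load 2 — applied couple M₀=-6 kN·m at a=3 m (b=L-a=1):
  y_2 = (R_Ax³/6 - M_Ax²/2)/EI  [x≤a] with R_A=-27/16, M_A=-15/8 = ((-27/16)·(4/3)³/6 - (-15/8)·(4/3)²/2)/20000 = 1/20000 m
Load 3 — triangular load w₀=12 kN/m (0→w₀ over full span):
  y_3 = -w₀x²(L-x)²(x+2L)/(120LEI) = -12·(4/3)²·(4-(4/3))²·((4/3)+2·4)/(120·4·20000) = -112/759375 m
Superposition: y = Σ y_i = -21349/121500000 m ≈ -0.000176 m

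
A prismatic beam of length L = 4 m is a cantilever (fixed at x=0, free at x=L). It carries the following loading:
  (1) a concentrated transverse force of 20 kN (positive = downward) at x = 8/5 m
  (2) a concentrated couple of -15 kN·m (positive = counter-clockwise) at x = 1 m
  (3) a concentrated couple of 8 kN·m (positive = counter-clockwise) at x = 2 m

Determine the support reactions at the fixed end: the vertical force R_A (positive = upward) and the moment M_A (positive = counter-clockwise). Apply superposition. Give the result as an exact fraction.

R_A = 20 kN, M_A = 39 kN·m

Load 1 — point force P=20 kN at a=8/5 m (b=L-a=12/5):
  R_A = P = 20 kN
  M_A = Pa = 20·(8/5) = 32 kN·m
Load 2 — applied couple M₀=-15 kN·m at a=1 m (b=L-a=3):
  R_A = 0 kN
  M_A = -M₀ = -(-15) = 15 kN·m
Load 3 — applied couple M₀=8 kN·m at a=2 m (b=L-a=2):
  R_A = 0 kN
  M_A = -M₀ = -8 kN·m
Superposition: R_A = 20 kN, M_A = 39 kN·m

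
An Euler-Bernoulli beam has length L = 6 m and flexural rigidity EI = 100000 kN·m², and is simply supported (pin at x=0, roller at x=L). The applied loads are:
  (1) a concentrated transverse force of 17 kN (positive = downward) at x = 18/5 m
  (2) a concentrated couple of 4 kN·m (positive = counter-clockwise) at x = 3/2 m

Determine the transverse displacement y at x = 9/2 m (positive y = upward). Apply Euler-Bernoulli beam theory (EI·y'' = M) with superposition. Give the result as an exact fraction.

Load 1 — point force P=17 kN at a=18/5 m (b=L-a=12/5):
  y_1 = -Pa(L-x)(2Lx-a²-x²)/(6LEI)  [x>a] = -17·(18/5)·(6-(9/2))·(2·6·(9/2)-(18/5)²-(9/2)²)/(6·6·100000) = -106029/200000000 m
Load 2 — applied couple M₀=4 kN·m at a=3/2 m (b=L-a=9/2):
  y_2 = (M₀x³/(6L)-M₀(x-a)²/2+C₁x)/EI  [x>a] with C₁=M₀(3b²-L²)/(6L)=11/4 = (4·(9/2)³/(6·6)-4·((9/2)-(3/2))²/2+(11/4)·(9/2))/100000 = 9/200000 m
Superposition: y = Σ y_i = -97029/200000000 m ≈ -0.000485 m

y(9/2) = -97029/200000000 m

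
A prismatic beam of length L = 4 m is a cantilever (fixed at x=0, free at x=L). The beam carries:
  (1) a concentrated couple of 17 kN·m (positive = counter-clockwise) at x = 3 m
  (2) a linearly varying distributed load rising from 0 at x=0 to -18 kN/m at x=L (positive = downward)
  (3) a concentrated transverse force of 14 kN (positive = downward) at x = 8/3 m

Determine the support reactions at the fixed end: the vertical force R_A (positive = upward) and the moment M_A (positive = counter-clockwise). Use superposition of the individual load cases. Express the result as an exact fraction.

Load 1 — applied couple M₀=17 kN·m at a=3 m (b=L-a=1):
  R_A = 0 kN
  M_A = -M₀ = -17 kN·m
Load 2 — triangular load w₀=-18 kN/m (0→w₀ over full span):
  R_A = w₀L/2 = (-18)·4/2 = -36 kN
  M_A = w₀L²/3 = (-18)·4²/3 = -96 kN·m
Load 3 — point force P=14 kN at a=8/3 m (b=L-a=4/3):
  R_A = P = 14 kN
  M_A = Pa = 14·(8/3) = 112/3 kN·m
Superposition: R_A = -22 kN, M_A = -227/3 kN·m

R_A = -22 kN, M_A = -227/3 kN·m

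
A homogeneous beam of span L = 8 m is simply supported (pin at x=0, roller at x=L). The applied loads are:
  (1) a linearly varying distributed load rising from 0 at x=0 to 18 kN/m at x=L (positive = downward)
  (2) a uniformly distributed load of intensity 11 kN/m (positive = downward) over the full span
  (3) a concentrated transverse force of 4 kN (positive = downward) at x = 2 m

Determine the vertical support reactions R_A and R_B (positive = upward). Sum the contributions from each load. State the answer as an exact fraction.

R_A = 71 kN, R_B = 93 kN

Load 1 — triangular load w₀=18 kN/m (0→w₀ over full span):
  R_A = w₀L/6 = 18·8/6 = 24 kN
  R_B = w₀L/3 = 18·8/3 = 48 kN
Load 2 — uniform load w=11 kN/m over full span:
  R_A = wL/2 = 11·8/2 = 44 kN
  R_B = wL/2 = 11·8/2 = 44 kN
Load 3 — point force P=4 kN at a=2 m (b=L-a=6):
  R_A = Pb/L = 4·6/8 = 3 kN
  R_B = Pa/L = 4·2/8 = 1 kN
Superposition: R_A = 71 kN, R_B = 93 kN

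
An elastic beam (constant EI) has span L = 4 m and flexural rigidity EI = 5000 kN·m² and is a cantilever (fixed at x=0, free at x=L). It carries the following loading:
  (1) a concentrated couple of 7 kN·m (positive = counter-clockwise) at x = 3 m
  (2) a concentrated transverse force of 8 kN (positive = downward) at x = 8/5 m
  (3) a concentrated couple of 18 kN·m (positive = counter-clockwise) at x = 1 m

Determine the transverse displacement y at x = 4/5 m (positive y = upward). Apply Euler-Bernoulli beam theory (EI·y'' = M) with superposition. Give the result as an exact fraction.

y(4/5) = 43/46875 m

Load 1 — applied couple M₀=7 kN·m at a=3 m (b=L-a=1):
  y_1 = M₀x²/(2EI)  [x≤a] = 7·(4/5)²/(2·5000) = 7/15625 m
Load 2 — point force P=8 kN at a=8/5 m (b=L-a=12/5):
  y_2 = -Px²(3a-x)/(6EI)  [x≤a] = -8·(4/5)²·(3·(8/5)-(4/5))/(6·5000) = -32/46875 m
Load 3 — applied couple M₀=18 kN·m at a=1 m (b=L-a=3):
  y_3 = M₀x²/(2EI)  [x≤a] = 18·(4/5)²/(2·5000) = 18/15625 m
Superposition: y = Σ y_i = 43/46875 m ≈ 0.000917 m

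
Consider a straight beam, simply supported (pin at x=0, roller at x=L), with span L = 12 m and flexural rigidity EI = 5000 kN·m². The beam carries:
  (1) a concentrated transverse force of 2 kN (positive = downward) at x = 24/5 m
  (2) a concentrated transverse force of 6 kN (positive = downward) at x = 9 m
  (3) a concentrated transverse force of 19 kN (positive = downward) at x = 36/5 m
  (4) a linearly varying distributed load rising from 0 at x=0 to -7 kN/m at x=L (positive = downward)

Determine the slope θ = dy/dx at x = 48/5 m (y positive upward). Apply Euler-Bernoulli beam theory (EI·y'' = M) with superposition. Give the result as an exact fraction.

θ(48/5) = -32739/12500000 rad

Load 1 — point force P=2 kN at a=24/5 m (b=L-a=36/5):
  θ_1 = -Pa(2L²-6Lx+3x²+a²)/(6LEI)  [x>a] = -2·(24/5)·(2·12²-6·12·(48/5)+3·(48/5)²+(24/5)²)/(6·12·5000) = 216/78125 rad
Load 2 — point force P=6 kN at a=9 m (b=L-a=3):
  θ_2 = -Pa(2L²-6Lx+3x²+a²)/(6LEI)  [x>a] = -6·9·(2·12²-6·12·(48/5)+3·(48/5)²+9²)/(6·12·5000) = 3429/500000 rad
Load 3 — point force P=19 kN at a=36/5 m (b=L-a=24/5):
  θ_3 = -Pa(2L²-6Lx+3x²+a²)/(6LEI)  [x>a] = -19·(36/5)·(2·12²-6·12·(48/5)+3·(48/5)²+(36/5)²)/(6·12·5000) = 2223/78125 rad
Load 4 — triangular load w₀=-7 kN/m (0→w₀ over full span):
  θ_4 = -w₀(7L⁴-30L²x²+15x⁴)/(360LEI) = -(-7)·(7·12⁴-30·12²·(48/5)²+15·(48/5)⁴)/(360·12·5000) = -15897/390625 rad
Superposition: θ = Σ θ_i = -32739/12500000 rad ≈ -0.002619 rad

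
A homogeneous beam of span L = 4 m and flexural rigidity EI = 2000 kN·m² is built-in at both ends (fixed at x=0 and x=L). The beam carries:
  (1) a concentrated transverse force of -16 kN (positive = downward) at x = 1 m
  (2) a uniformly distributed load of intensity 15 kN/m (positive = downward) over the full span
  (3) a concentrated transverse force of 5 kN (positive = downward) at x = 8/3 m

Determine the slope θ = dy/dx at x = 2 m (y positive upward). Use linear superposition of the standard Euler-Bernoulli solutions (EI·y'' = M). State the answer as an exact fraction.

Load 1 — point force P=-16 kN at a=1 m (b=L-a=3):
  θ_1 = Pa²(L-x)(2bL-(3b+a)(L-x))/(2L³EI)  [x>a] = (-16)·1²·(4-2)·(2·3·4-(3·3+1)·(4-2))/(2·4³·2000) = -1/2000 rad
Load 2 — uniform load w=15 kN/m over full span:
  θ_2 = -wx(L-x)(L-2x)/(12EI) = -15·2·(4-2)·(4-2·2)/(12·2000) = 0 rad
Load 3 — point force P=5 kN at a=8/3 m (b=L-a=4/3):
  θ_3 = -Pb²x(2aL-(3a+b)x)/(2L³EI)  [x≤a] = -5·(4/3)²·2·(2·(8/3)·4-(3·(8/3)+(4/3))·2)/(2·4³·2000) = -1/5400 rad
Superposition: θ = Σ θ_i = -37/54000 rad ≈ -0.000685 rad

θ(2) = -37/54000 rad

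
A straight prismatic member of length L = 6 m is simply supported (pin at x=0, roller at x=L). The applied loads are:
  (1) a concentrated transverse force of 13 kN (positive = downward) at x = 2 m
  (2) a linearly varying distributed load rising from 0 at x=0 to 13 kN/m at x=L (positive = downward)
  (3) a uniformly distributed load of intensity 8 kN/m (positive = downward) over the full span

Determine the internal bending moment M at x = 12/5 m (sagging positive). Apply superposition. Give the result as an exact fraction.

Load 1 — point force P=13 kN at a=2 m (b=L-a=4):
  M_1 = Pa(L-x)/L  [x>a] = 13·2·(6-(12/5))/6 = 78/5 kN·m
Load 2 — triangular load w₀=13 kN/m (0→w₀ over full span):
  M_2 = w₀Lx/6 - w₀x³/(6L) = 13·6·(12/5)/6 - 13·(12/5)³/(6·6) = 3276/125 kN·m
Load 3 — uniform load w=8 kN/m over full span:
  M_3 = wx(L-x)/2 = 8·(12/5)·(6-(12/5))/2 = 864/25 kN·m
Superposition: M = Σ M_i = 9546/125 kN·m ≈ 76.368000 kN·m

M(12/5) = 9546/125 kN·m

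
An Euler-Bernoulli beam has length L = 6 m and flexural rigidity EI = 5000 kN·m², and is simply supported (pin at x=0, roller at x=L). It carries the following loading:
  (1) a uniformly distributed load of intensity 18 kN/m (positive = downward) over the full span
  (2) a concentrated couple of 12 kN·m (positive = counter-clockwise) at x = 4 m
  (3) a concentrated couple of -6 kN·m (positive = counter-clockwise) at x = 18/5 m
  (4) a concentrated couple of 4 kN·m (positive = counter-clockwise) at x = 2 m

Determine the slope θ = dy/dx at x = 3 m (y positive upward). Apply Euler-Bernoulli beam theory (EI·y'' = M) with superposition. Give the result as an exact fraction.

Load 1 — uniform load w=18 kN/m over full span:
  θ_1 = -w(L³-6Lx²+4x³)/(24EI) = -18·(6³-6·6·3²+4·3³)/(24·5000) = 0 rad
Load 2 — applied couple M₀=12 kN·m at a=4 m (b=L-a=2):
  θ_2 = (M₀x²/(2L)+C₁)/EI  [x≤a] with C₁=M₀(3b²-L²)/(6L)=-8 = (12·3²/(2·6)+(-8))/5000 = 1/5000 rad
Load 3 — applied couple M₀=-6 kN·m at a=18/5 m (b=L-a=12/5):
  θ_3 = (M₀x²/(2L)+C₁)/EI  [x≤a] with C₁=M₀(3b²-L²)/(6L)=78/25 = ((-6)·3²/(2·6)+(78/25))/5000 = -69/250000 rad
Load 4 — applied couple M₀=4 kN·m at a=2 m (b=L-a=4):
  θ_4 = (M₀x²/(2L)-M₀(x-a)+C₁)/EI  [x>a] with C₁=M₀(3b²-L²)/(6L)=4/3 = (4·3²/(2·6)-4·(3-2)+(4/3))/5000 = 1/15000 rad
Superposition: θ = Σ θ_i = -7/750000 rad ≈ -0.000009 rad

θ(3) = -7/750000 rad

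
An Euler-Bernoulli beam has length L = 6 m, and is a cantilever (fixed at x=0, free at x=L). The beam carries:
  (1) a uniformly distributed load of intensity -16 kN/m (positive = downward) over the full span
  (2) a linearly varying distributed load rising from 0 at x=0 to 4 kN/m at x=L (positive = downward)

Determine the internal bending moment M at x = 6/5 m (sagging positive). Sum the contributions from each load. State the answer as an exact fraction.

M(6/5) = 18816/125 kN·m

Load 1 — uniform load w=-16 kN/m over full span:
  M_1 = -w(L-x)²/2 = -(-16)·(6-(6/5))²/2 = 4608/25 kN·m
Load 2 — triangular load w₀=4 kN/m (0→w₀ over full span):
  M_2 = w₀Lx/2 - w₀L²/3 - w₀x³/(6L) = 4·6·(6/5)/2 - 4·6²/3 - 4·(6/5)³/(6·6) = -4224/125 kN·m
Superposition: M = Σ M_i = 18816/125 kN·m ≈ 150.528000 kN·m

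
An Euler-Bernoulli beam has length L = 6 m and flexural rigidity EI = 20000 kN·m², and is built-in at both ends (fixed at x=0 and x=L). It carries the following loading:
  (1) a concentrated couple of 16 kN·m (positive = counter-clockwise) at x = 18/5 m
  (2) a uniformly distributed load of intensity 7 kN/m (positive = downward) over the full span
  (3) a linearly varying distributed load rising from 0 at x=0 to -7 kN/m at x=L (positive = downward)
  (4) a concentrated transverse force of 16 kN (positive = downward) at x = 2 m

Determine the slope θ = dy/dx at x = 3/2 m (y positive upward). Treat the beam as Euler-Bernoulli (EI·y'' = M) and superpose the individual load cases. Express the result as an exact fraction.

Load 1 — applied couple M₀=16 kN·m at a=18/5 m (b=L-a=12/5):
  θ_1 = (R_Ax²/2 - M_Ax)/EI  [x≤a] with R_A=96/25, M_A=128/25 = ((96/25)·(3/2)²/2 - (128/25)·(3/2))/20000 = -21/125000 rad
Load 2 — uniform load w=7 kN/m over full span:
  θ_2 = -wx(L-x)(L-2x)/(12EI) = -7·(3/2)·(6-(3/2))·(6-2·(3/2))/(12·20000) = -189/320000 rad
Load 3 — triangular load w₀=-7 kN/m (0→w₀ over full span):
  θ_3 = -w₀(2x(L-x)(L-2x)(x+2L)+x²(L-x)²)/(120LEI) = -(-7)·(2·(3/2)·(6-(3/2))·(6-2·(3/2))·((3/2)+2·6)+(3/2)²·(6-(3/2))²)/(120·6·20000) = 7371/25600000 rad
Load 4 — point force P=16 kN at a=2 m (b=L-a=4):
  θ_4 = -Pb²x(2aL-(3a+b)x)/(2L³EI)  [x≤a] = -16·4²·(3/2)·(2·2·6-(3·2+4)·(3/2))/(2·6³·20000) = -1/2500 rad
Superposition: θ = Σ θ_i = -111449/128000000 rad ≈ -0.000871 rad

θ(3/2) = -111449/128000000 rad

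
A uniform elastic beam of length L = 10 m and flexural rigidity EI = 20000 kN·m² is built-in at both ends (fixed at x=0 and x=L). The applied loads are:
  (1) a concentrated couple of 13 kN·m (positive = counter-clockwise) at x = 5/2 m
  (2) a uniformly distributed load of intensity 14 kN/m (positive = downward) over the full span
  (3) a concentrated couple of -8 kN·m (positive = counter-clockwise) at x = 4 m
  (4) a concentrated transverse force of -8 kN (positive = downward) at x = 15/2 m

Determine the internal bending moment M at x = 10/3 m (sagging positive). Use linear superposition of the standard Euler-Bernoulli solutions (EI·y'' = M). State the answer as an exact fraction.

Load 1 — applied couple M₀=13 kN·m at a=5/2 m (b=L-a=15/2):
  M_1 = R_Ax - M_A - M₀  [x>a] with R_A=117/80, M_A=-39/16 = (117/80)·(10/3) - (-39/16) - 13 = -91/16 kN·m
Load 2 — uniform load w=14 kN/m over full span:
  M_2 = wLx/2 - wL²/12 - wx²/2 = 14·10·(10/3)/2 - 14·10²/12 - 14·(10/3)²/2 = 350/9 kN·m
Load 3 — applied couple M₀=-8 kN·m at a=4 m (b=L-a=6):
  M_3 = R_Ax - M_A  [x≤a] with R_A=-144/125, M_A=-24/25 = (-144/125)·(10/3) - (-24/25) = -72/25 kN·m
Load 4 — point force P=-8 kN at a=15/2 m (b=L-a=5/2):
  M_4 = Pb²(3a+b)x/L³ - Pab²/L²  [x≤a] = (-8)·(5/2)²·(3·(15/2)+(5/2))·(10/3)/10³ - (-8)·(15/2)·(5/2)²/10² = -5/12 kN·m
Superposition: M = Σ M_i = 107657/3600 kN·m ≈ 29.904722 kN·m

M(10/3) = 107657/3600 kN·m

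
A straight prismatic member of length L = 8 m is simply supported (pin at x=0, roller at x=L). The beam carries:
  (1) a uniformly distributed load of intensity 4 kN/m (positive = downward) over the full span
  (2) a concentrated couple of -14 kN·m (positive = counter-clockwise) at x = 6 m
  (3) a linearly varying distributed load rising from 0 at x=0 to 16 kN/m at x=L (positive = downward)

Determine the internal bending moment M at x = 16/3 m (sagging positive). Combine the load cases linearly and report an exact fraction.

M(16/3) = 6668/81 kN·m

Load 1 — uniform load w=4 kN/m over full span:
  M_1 = wx(L-x)/2 = 4·(16/3)·(8-(16/3))/2 = 256/9 kN·m
Load 2 — applied couple M₀=-14 kN·m at a=6 m (b=L-a=2):
  M_2 = M₀x/L  [x≤a] = (-14)·(16/3)/8 = -28/3 kN·m
Load 3 — triangular load w₀=16 kN/m (0→w₀ over full span):
  M_3 = w₀Lx/6 - w₀x³/(6L) = 16·8·(16/3)/6 - 16·(16/3)³/(6·8) = 5120/81 kN·m
Superposition: M = Σ M_i = 6668/81 kN·m ≈ 82.320988 kN·m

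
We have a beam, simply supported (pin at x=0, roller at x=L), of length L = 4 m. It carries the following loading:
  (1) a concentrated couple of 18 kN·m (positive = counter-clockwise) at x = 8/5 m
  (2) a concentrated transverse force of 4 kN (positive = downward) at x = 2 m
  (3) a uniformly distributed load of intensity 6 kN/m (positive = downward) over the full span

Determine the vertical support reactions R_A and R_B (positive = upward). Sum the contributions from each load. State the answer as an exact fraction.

Load 1 — applied couple M₀=18 kN·m at a=8/5 m (b=L-a=12/5):
  R_A = M₀/L = 18/4 = 9/2 kN
  R_B = -M₀/L = -18/4 = -9/2 kN
Load 2 — point force P=4 kN at a=2 m (b=L-a=2):
  R_A = Pb/L = 4·2/4 = 2 kN
  R_B = Pa/L = 4·2/4 = 2 kN
Load 3 — uniform load w=6 kN/m over full span:
  R_A = wL/2 = 6·4/2 = 12 kN
  R_B = wL/2 = 6·4/2 = 12 kN
Superposition: R_A = 37/2 kN, R_B = 19/2 kN

R_A = 37/2 kN, R_B = 19/2 kN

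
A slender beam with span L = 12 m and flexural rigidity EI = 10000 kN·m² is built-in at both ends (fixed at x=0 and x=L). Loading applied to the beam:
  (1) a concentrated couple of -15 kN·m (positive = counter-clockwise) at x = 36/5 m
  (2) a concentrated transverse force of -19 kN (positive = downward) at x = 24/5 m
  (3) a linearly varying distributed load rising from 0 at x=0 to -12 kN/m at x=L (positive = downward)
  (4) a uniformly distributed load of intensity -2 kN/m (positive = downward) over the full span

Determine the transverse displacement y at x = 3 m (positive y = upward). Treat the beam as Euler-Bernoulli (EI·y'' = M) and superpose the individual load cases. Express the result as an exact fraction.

y(3) = 66123/2000000 m

Load 1 — applied couple M₀=-15 kN·m at a=36/5 m (b=L-a=24/5):
  y_1 = (R_Ax³/6 - M_Ax²/2)/EI  [x≤a] with R_A=-9/5, M_A=-24/5 = ((-9/5)·3³/6 - (-24/5)·3²/2)/10000 = 27/20000 m
Load 2 — point force P=-19 kN at a=24/5 m (b=L-a=36/5):
  y_2 = -Pb²x²(3aL-(3a+b)x)/(6L³EI)  [x≤a] = -(-19)·(36/5)²·3²·(3·(24/5)·12-(3·(24/5)+(36/5))·3)/(6·12³·10000) = 4617/500000 m
Load 3 — triangular load w₀=-12 kN/m (0→w₀ over full span):
  y_3 = -w₀x²(L-x)²(x+2L)/(120LEI) = -(-12)·3²·(12-3)²·(3+2·12)/(120·12·10000) = 6561/400000 m
Load 4 — uniform load w=-2 kN/m over full span:
  y_4 = -wx²(L-x)²/(24EI) = -(-2)·3²·(12-3)²/(24·10000) = 243/40000 m
Superposition: y = Σ y_i = 66123/2000000 m ≈ 0.033062 m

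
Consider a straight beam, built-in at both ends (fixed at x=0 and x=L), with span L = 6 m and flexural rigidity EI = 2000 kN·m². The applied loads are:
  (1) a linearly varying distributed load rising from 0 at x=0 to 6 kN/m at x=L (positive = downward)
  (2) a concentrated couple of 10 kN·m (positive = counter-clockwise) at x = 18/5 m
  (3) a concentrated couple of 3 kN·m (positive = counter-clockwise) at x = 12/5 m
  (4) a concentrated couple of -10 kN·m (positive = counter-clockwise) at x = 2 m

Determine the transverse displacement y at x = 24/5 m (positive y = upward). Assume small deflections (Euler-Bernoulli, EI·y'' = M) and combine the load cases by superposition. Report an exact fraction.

Load 1 — triangular load w₀=6 kN/m (0→w₀ over full span):
  y_1 = -w₀x²(L-x)²(x+2L)/(120LEI) = -6·(24/5)²·(6-(24/5))²·((24/5)+2·6)/(120·6·2000) = -4536/1953125 m
Load 2 — applied couple M₀=10 kN·m at a=18/5 m (b=L-a=12/5):
  y_2 = (R_Ax³/6 - M_Ax²/2 - M₀(x-a)²/2)/EI  [x>a] with R_A=12/5, M_A=16/5 = ((12/5)·(24/5)³/6 - (16/5)·(24/5)²/2 - 10·((24/5)-(18/5))²/2)/2000 = 27/312500 m
Load 3 — applied couple M₀=3 kN·m at a=12/5 m (b=L-a=18/5):
  y_3 = (R_Ax³/6 - M_Ax²/2 - M₀(x-a)²/2)/EI  [x>a] with R_A=18/25, M_A=9/25 = ((18/25)·(24/5)³/6 - (9/25)·(24/5)²/2 - 3·((24/5)-(12/5))²/2)/2000 = 189/781250 m
Load 4 — applied couple M₀=-10 kN·m at a=2 m (b=L-a=4):
  y_4 = (R_Ax³/6 - M_Ax²/2 - M₀(x-a)²/2)/EI  [x>a] with R_A=-20/9, M_A=0 = ((-20/9)·(24/5)³/6 - 0·(24/5)²/2 - (-10)·((24/5)-2)²/2)/2000 = -11/12500 m
Superposition: y = Σ y_i = -11227/3906250 m ≈ -0.002874 m

y(24/5) = -11227/3906250 m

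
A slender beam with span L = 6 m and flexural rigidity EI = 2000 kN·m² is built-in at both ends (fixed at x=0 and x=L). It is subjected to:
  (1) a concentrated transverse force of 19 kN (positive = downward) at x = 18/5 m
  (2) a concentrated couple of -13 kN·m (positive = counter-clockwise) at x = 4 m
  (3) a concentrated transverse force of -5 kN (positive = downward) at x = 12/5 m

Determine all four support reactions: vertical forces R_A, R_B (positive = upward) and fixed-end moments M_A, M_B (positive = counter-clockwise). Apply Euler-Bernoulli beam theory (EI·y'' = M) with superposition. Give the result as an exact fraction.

Load 1 — point force P=19 kN at a=18/5 m (b=L-a=12/5):
  R_A = Pb²(3a+b)/L³ = 19·(12/5)²·(3·(18/5)+(12/5))/6³ = 836/125 kN
  M_A = Pab²/L² = 19·(18/5)·(12/5)²/6² = 1368/125 kN·m
  R_B = Pa²(a+3b)/L³ = 19·(18/5)²·((18/5)+3·(12/5))/6³ = 1539/125 kN
  M_B = -Pa²b/L² = -19·(18/5)²·(12/5)/6² = -2052/125 kN·m
Load 2 — applied couple M₀=-13 kN·m at a=4 m (b=L-a=2):
  R_A = 6M₀ab/L³ = 6·(-13)·4·2/6³ = -26/9 kN
  M_A = M₀b(2a-b)/L² = (-13)·2·(2·4-2)/6² = -13/3 kN·m
  R_B = -6M₀ab/L³ = -6·(-13)·4·2/6³ = 26/9 kN
  M_B = M₀a(2b-a)/L² = (-13)·4·(2·2-4)/6² = 0 kN·m
Load 3 — point force P=-5 kN at a=12/5 m (b=L-a=18/5):
  R_A = Pb²(3a+b)/L³ = (-5)·(18/5)²·(3·(12/5)+(18/5))/6³ = -81/25 kN
  M_A = Pab²/L² = (-5)·(12/5)·(18/5)²/6² = -108/25 kN·m
  R_B = Pa²(a+3b)/L³ = (-5)·(12/5)²·((12/5)+3·(18/5))/6³ = -44/25 kN
  M_B = -Pa²b/L² = -(-5)·(12/5)²·(18/5)/6² = 72/25 kN·m
Superposition: R_A = 629/1125 kN, M_A = 859/375 kN·m, R_B = 15121/1125 kN, M_B = -1692/125 kN·m

R_A = 629/1125 kN, M_A = 859/375 kN·m, R_B = 15121/1125 kN, M_B = -1692/125 kN·m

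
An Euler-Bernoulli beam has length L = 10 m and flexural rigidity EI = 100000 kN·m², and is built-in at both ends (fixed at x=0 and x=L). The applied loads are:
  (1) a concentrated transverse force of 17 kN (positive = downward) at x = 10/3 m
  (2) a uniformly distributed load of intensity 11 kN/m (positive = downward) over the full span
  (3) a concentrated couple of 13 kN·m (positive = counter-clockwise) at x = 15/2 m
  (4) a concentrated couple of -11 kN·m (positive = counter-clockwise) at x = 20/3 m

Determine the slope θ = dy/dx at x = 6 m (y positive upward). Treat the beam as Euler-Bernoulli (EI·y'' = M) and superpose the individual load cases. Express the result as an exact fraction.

θ(6) = 10199/18000000 rad

Load 1 — point force P=17 kN at a=10/3 m (b=L-a=20/3):
  θ_1 = Pa²(L-x)(2bL-(3b+a)(L-x))/(2L³EI)  [x>a] = 17·(10/3)²·(10-6)·(2·(20/3)·10-(3·(20/3)+(10/3))·(10-6))/(2·10³·100000) = 17/112500 rad
Load 2 — uniform load w=11 kN/m over full span:
  θ_2 = -wx(L-x)(L-2x)/(12EI) = -11·6·(10-6)·(10-2·6)/(12·100000) = 11/25000 rad
Load 3 — applied couple M₀=13 kN·m at a=15/2 m (b=L-a=5/2):
  θ_3 = (R_Ax²/2 - M_Ax)/EI  [x≤a] with R_A=117/80, M_A=65/16 = ((117/80)·6²/2 - (65/16)·6)/100000 = 39/2000000 rad
Load 4 — applied couple M₀=-11 kN·m at a=20/3 m (b=L-a=10/3):
  θ_4 = (R_Ax²/2 - M_Ax)/EI  [x≤a] with R_A=-22/15, M_A=-11/3 = ((-22/15)·6²/2 - (-11/3)·6)/100000 = -11/250000 rad
Superposition: θ = Σ θ_i = 10199/18000000 rad ≈ 0.000567 rad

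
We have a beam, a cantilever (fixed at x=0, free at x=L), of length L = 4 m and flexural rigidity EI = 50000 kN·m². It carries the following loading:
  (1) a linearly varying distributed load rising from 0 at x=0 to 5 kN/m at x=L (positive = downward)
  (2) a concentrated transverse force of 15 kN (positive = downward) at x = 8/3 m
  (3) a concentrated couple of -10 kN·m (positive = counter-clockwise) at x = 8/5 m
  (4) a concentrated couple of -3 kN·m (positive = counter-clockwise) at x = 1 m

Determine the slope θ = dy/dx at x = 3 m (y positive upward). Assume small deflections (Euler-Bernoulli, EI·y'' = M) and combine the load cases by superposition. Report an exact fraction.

Load 1 — triangular load w₀=5 kN/m (0→w₀ over full span):
  θ_1 = (w₀Lx²/4-w₀L²x/3-w₀x⁴/(24L))/EI = (5·4·3²/4-5·4²·3/3-5·3⁴/(24·4))/50000 = -251/320000 rad
Load 2 — point force P=15 kN at a=8/3 m (b=L-a=4/3):
  θ_2 = -Pa²/(2EI)  [x>a] = -15·(8/3)²/(2·50000) = -2/1875 rad
Load 3 — applied couple M₀=-10 kN·m at a=8/5 m (b=L-a=12/5):
  θ_3 = M₀a/EI  [x>a] = (-10)·(8/5)/50000 = -1/3125 rad
Load 4 — applied couple M₀=-3 kN·m at a=1 m (b=L-a=3):
  θ_4 = M₀a/EI  [x>a] = (-3)·1/50000 = -3/50000 rad
Superposition: θ = Σ θ_i = -10709/4800000 rad ≈ -0.002231 rad

θ(3) = -10709/4800000 rad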